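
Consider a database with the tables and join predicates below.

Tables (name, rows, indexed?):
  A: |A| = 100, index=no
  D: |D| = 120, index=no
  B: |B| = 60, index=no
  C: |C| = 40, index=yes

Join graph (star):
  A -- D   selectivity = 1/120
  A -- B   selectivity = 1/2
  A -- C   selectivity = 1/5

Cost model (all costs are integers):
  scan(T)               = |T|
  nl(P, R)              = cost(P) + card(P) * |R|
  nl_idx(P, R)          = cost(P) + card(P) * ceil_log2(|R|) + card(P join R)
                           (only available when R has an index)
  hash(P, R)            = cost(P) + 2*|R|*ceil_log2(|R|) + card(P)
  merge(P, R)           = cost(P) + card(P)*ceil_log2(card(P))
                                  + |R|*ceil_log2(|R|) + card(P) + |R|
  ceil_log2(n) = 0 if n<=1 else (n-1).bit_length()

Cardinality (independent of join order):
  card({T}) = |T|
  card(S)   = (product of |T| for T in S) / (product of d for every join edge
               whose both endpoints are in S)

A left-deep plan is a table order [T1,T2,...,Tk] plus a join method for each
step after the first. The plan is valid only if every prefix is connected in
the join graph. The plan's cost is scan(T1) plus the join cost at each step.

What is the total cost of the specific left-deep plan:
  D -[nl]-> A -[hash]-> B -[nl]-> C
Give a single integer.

132940

step 1: scan D: cost=120, card=120
step 2: join A via nl
    card(P join A) = 120*100/(120) = 100
    cost = 120 + 120*100 = 12120
step 3: join B via hash
    card(P join B) = 100*60/(2) = 3000
    cost = 12120 + 2*60*6 + 100 = 12940
step 4: join C via nl
    card(P join C) = 3000*40/(5) = 24000
    cost = 12940 + 3000*40 = 132940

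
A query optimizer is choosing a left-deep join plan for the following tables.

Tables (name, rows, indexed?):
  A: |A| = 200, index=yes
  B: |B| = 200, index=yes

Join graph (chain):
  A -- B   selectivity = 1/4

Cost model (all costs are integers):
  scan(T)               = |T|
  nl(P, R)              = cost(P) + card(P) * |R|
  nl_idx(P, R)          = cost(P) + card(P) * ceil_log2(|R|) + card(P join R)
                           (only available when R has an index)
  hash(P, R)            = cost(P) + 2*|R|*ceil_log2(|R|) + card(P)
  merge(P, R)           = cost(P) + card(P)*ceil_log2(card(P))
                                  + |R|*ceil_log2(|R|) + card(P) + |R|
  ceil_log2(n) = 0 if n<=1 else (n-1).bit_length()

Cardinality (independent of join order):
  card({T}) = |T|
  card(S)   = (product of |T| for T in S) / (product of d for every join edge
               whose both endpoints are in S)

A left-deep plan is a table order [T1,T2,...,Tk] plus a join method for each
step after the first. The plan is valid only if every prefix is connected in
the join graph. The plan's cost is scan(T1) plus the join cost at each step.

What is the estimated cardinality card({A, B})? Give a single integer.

10000

Tables in S: A(200), B(200)
Edges inside S: A-B(d=4)
numerator = 200 * 200 = 40000
denominator = 4 = 4
card(S) = 40000 / 4 = 10000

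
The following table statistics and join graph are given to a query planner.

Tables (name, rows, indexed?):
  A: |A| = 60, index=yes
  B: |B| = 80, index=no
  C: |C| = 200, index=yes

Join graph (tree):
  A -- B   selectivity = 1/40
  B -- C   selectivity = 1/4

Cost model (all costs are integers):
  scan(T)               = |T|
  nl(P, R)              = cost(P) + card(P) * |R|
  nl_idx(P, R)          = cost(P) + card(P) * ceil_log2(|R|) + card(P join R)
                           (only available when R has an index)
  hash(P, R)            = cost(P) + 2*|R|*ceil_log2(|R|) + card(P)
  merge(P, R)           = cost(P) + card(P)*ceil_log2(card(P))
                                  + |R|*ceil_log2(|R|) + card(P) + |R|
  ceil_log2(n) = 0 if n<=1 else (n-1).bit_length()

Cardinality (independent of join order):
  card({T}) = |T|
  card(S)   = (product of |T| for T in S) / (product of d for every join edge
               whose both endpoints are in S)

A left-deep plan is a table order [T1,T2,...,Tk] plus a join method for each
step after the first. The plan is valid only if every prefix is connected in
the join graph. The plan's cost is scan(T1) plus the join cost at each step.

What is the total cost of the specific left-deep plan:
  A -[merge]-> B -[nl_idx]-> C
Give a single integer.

8080

step 1: scan A: cost=60, card=60
step 2: join B via merge
    card(P join B) = 60*80/(40) = 120
    cost = 60 + 60*6 + 80*7 + 60 + 80 = 1120
step 3: join C via nl_idx
    card(P join C) = 120*200/(4) = 6000
    cost = 1120 + 120*8 + 6000 = 8080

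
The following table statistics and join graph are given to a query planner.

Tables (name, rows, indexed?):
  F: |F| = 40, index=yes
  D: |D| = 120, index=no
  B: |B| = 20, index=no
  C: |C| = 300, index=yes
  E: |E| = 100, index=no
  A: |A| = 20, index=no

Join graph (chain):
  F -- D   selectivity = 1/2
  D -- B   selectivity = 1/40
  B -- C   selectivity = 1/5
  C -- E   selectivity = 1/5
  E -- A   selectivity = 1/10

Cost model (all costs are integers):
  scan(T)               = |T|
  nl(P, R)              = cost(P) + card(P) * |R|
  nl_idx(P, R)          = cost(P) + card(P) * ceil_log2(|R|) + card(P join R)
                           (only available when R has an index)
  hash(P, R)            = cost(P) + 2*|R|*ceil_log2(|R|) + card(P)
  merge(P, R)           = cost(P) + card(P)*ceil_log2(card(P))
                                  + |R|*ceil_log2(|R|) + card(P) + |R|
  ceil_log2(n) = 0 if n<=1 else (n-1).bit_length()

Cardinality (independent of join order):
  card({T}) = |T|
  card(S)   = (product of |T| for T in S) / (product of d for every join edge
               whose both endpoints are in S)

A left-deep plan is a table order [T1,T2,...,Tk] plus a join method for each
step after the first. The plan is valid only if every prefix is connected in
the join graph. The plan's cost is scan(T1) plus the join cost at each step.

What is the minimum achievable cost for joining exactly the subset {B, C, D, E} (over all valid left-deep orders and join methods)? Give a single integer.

Selinger DP over subsets of {B,C,D,E}:
  {D}: scan cost=120, card=120
  {B}: scan cost=20, card=20
  {C}: scan cost=300, card=300
  {E}: scan cost=100, card=100
  {BD}: card=60; try (B,hash)→440, (D,merge)→1100, (B,merge)→1200, (D,hash)→1720, (D,nl)→2420, (B,nl)→2520; best=440 via (B,hash)
  {BC}: card=1200; try (B,hash)→800, (C,nl_idx)→1400, (C,merge)→3140, (B,merge)→3420, (C,hash)→5440, (C,nl)→6020 …(+1); best=800 via (B,hash)
  {CE}: card=6000; try (E,hash)→2000, (C,merge)→3900, (E,merge)→4100, (C,hash)→5600, (C,nl_idx)→7000, (C,nl)→30100 …(+1); best=2000 via (E,hash)
  {BCD}: card=3600; try (D,hash)→3680, (C,merge)→3860, (C,nl_idx)→4580, (C,hash)→5900, (D,merge)→16160, (C,nl)→18440 …(+1); best=3680 via (D,hash)
  {BCE}: card=24000; try (E,hash)→3400, (B,hash)→8200, (E,merge)→16000, (B,merge)→86120, (E,nl)→120800, (B,nl)→122000; best=3400 via (E,hash)
  {BCDE}: card=72000; try (E,hash)→8680, (D,hash)→29080, (E,merge)→51280, (E,nl)→363680, (D,merge)→388360, (D,nl)→2883400; best=8680 via (E,hash)

8680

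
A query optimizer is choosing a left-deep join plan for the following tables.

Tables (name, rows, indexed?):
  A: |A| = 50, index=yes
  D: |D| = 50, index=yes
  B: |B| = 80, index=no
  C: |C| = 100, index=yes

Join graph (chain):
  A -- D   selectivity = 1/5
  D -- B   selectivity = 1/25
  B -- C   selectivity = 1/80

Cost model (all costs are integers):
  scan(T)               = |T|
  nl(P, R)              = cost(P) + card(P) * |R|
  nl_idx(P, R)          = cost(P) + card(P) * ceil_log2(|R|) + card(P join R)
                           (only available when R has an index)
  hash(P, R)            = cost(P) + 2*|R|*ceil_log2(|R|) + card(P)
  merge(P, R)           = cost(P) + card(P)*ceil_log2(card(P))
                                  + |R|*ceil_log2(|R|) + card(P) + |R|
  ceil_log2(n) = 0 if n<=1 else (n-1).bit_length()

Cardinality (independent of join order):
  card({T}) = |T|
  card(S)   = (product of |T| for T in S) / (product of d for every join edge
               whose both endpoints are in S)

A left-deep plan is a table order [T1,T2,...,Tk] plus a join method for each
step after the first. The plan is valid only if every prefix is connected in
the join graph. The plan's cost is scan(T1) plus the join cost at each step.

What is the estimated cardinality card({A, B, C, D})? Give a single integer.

Tables in S: A(50), B(80), C(100), D(50)
Edges inside S: A-D(d=5), D-B(d=25), B-C(d=80)
numerator = 50 * 80 * 100 * 50 = 20000000
denominator = 5 * 25 * 80 = 10000
card(S) = 20000000 / 10000 = 2000

2000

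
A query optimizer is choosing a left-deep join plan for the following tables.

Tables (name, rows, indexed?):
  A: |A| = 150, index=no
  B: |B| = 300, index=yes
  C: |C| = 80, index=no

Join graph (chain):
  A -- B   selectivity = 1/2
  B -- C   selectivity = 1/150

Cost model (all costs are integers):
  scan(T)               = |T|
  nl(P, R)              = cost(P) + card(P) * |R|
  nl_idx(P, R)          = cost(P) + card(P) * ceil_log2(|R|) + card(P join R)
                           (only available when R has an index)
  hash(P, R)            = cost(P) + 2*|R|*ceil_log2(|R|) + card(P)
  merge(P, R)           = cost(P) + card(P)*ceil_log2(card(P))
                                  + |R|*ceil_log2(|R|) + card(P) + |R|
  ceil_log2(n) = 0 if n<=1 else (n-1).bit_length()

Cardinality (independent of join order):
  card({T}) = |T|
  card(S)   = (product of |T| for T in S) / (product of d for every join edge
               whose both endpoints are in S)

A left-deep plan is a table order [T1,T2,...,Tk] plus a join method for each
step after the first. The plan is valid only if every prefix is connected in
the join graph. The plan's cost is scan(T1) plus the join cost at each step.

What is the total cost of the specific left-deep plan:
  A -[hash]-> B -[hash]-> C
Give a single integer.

29320

step 1: scan A: cost=150, card=150
step 2: join B via hash
    card(P join B) = 150*300/(2) = 22500
    cost = 150 + 2*300*9 + 150 = 5700
step 3: join C via hash
    card(P join C) = 22500*80/(150) = 12000
    cost = 5700 + 2*80*7 + 22500 = 29320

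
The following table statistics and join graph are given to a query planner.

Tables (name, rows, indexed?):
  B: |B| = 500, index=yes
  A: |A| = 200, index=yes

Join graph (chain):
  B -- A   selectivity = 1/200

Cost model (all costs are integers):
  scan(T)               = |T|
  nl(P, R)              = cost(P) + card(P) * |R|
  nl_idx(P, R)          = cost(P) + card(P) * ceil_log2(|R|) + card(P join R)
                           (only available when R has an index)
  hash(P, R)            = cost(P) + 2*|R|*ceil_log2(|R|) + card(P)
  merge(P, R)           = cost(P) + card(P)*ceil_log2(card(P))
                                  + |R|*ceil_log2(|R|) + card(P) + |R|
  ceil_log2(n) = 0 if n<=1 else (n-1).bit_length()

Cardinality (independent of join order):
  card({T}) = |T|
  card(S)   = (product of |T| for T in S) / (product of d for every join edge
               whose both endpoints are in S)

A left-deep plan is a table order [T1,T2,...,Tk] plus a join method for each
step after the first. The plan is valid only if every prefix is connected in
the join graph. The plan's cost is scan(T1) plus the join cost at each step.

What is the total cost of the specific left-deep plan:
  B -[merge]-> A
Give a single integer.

7300

step 1: scan B: cost=500, card=500
step 2: join A via merge
    card(P join A) = 500*200/(200) = 500
    cost = 500 + 500*9 + 200*8 + 500 + 200 = 7300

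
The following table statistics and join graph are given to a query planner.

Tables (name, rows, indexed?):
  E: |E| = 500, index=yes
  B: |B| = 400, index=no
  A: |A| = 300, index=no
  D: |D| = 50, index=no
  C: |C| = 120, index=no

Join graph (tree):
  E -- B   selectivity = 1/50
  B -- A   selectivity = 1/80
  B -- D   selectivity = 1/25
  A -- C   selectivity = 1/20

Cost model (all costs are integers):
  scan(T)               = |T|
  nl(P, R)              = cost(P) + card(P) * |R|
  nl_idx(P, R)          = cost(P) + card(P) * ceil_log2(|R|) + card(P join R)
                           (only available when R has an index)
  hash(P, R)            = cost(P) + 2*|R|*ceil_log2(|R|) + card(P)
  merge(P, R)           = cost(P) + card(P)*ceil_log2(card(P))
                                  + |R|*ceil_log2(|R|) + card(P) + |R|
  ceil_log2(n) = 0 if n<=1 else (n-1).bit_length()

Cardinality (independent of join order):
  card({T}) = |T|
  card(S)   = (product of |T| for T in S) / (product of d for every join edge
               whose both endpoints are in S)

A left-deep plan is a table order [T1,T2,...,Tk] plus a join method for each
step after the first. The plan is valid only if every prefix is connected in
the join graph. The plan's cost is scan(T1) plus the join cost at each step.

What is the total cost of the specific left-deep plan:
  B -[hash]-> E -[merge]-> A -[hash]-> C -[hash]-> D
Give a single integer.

172080

step 1: scan B: cost=400, card=400
step 2: join E via hash
    card(P join E) = 400*500/(50) = 4000
    cost = 400 + 2*500*9 + 400 = 9800
step 3: join A via merge
    card(P join A) = 4000*300/(80) = 15000
    cost = 9800 + 4000*12 + 300*9 + 4000 + 300 = 64800
step 4: join C via hash
    card(P join C) = 15000*120/(20) = 90000
    cost = 64800 + 2*120*7 + 15000 = 81480
step 5: join D via hash
    card(P join D) = 90000*50/(25) = 180000
    cost = 81480 + 2*50*6 + 90000 = 172080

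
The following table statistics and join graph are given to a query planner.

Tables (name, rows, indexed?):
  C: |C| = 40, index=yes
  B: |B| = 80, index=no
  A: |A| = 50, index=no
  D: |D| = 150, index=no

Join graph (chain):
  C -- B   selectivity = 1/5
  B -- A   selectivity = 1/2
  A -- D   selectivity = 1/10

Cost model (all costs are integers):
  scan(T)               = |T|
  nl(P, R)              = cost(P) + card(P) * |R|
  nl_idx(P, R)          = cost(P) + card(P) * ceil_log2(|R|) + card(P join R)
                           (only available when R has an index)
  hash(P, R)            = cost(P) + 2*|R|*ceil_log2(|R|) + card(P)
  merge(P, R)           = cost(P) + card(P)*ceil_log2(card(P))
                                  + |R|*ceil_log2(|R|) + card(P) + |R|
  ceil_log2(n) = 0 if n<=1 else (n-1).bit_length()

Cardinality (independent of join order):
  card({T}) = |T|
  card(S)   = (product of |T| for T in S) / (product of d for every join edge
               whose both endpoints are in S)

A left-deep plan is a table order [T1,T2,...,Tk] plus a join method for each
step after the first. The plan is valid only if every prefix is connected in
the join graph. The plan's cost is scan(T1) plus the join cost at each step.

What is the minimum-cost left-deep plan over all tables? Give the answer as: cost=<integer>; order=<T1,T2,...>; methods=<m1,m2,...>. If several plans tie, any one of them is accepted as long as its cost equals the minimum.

cost=20280; order=B,C,A,D; methods=hash,hash,hash

Selinger DP (subsets sized 1..n):
  {C}: scan cost=40, card=40
  {B}: scan cost=80, card=80
  {A}: scan cost=50, card=50
  {D}: scan cost=150, card=150
  {BC}: card=640; try (C,hash)→640, (B,merge)→960, (C,merge)→1000, (C,nl_idx)→1200, (B,hash)→1200, (B,nl)→3240 …(+1); best=640 via (C,hash)
  {AB}: card=2000; try (A,hash)→760, (B,merge)→1040, (A,merge)→1070, (B,hash)→1220, (B,nl)→4050, (A,nl)→4080; best=760 via (A,hash)
  {AD}: card=750; try (A,hash)→900, (D,merge)→1750, (A,merge)→1850, (D,hash)→2500, (D,nl)→7550, (A,nl)→7650; best=900 via (A,hash)
  {ABC}: card=16000; try (A,hash)→1880, (C,hash)→3240, (A,merge)→8030, (C,merge)→25040, (C,nl_idx)→28760, (A,nl)→32640 …(+1); best=1880 via (A,hash)
  {ABD}: card=30000; try (B,hash)→2770, (D,hash)→5160, (B,merge)→9790, (D,merge)→26110, (B,nl)→60900, (D,nl)→300760; best=2770 via (B,hash)
  {ABCD}: card=240000; try (D,hash)→20280, (C,hash)→33250, (D,merge)→243230, (C,nl_idx)→422770, (C,merge)→483050, (C,nl)→1202770 …(+1); best=20280 via (D,hash)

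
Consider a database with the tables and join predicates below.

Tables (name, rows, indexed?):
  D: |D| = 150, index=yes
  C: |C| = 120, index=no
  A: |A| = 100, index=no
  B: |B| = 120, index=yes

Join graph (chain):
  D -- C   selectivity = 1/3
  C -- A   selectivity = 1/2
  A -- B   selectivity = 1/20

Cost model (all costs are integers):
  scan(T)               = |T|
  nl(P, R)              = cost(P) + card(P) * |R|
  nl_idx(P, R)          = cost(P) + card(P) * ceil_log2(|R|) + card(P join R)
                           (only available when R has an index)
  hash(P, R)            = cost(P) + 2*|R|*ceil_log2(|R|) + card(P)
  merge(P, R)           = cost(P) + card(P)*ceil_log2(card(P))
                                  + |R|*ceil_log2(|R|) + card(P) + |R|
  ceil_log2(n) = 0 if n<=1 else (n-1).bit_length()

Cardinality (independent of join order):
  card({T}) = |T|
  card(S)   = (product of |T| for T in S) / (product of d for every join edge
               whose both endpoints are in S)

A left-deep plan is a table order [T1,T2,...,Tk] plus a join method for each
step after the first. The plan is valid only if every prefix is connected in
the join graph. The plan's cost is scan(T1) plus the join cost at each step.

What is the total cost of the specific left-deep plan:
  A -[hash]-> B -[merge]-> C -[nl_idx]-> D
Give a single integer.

step 1: scan A: cost=100, card=100
step 2: join B via hash
    card(P join B) = 100*120/(20) = 600
    cost = 100 + 2*120*7 + 100 = 1880
step 3: join C via merge
    card(P join C) = 600*120/(2) = 36000
    cost = 1880 + 600*10 + 120*7 + 600 + 120 = 9440
step 4: join D via nl_idx
    card(P join D) = 36000*150/(3) = 1800000
    cost = 9440 + 36000*8 + 1800000 = 2097440

2097440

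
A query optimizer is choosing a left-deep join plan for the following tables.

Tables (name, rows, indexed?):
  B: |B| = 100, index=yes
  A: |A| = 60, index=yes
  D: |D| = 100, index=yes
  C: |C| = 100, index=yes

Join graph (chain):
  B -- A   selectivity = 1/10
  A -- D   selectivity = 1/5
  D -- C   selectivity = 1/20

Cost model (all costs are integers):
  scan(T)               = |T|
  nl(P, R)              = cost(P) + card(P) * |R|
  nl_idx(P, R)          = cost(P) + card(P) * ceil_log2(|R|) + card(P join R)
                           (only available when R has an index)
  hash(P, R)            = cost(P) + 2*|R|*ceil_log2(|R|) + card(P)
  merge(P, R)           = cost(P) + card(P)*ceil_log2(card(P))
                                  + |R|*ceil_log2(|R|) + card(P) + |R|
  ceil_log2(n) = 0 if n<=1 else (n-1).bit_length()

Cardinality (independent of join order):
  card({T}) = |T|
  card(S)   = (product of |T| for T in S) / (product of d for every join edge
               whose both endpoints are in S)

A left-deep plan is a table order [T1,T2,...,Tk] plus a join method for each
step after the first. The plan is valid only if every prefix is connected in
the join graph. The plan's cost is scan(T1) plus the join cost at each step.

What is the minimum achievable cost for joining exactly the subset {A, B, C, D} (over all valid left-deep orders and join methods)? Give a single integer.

9920

Selinger DP over subsets of {A,B,C,D}:
  {B}: scan cost=100, card=100
  {A}: scan cost=60, card=60
  {D}: scan cost=100, card=100
  {C}: scan cost=100, card=100
  {AB}: card=600; try (A,hash)→920, (B,nl_idx)→1080, (B,merge)→1280, (A,nl_idx)→1300, (A,merge)→1320, (B,hash)→1520 …(+2); best=920 via (A,hash)
  {AD}: card=1200; try (A,hash)→920, (D,merge)→1280, (A,merge)→1320, (D,hash)→1520, (D,nl_idx)→1680, (A,nl_idx)→1900 …(+2); best=920 via (A,hash)
  {CD}: card=500; try (D,nl_idx)→1300, (C,nl_idx)→1300, (D,hash)→1600, (C,hash)→1600, (D,merge)→1700, (C,merge)→1700 …(+2); best=1300 via (D,nl_idx)
  {ABD}: card=12000; try (D,hash)→2920, (B,hash)→3520, (D,merge)→8320, (B,merge)→16120, (D,nl_idx)→17120, (B,nl_idx)→21320 …(+2); best=2920 via (D,hash)
  {ACD}: card=6000; try (A,hash)→2520, (C,hash)→3520, (A,merge)→6720, (A,nl_idx)→10300, (C,nl_idx)→15320, (C,merge)→16120 …(+2); best=2520 via (A,hash)
  {ABCD}: card=60000; try (B,hash)→9920, (C,hash)→16320, (B,merge)→87320, (B,nl_idx)→104520, (C,nl_idx)→146920, (C,merge)→183720 …(+2); best=9920 via (B,hash)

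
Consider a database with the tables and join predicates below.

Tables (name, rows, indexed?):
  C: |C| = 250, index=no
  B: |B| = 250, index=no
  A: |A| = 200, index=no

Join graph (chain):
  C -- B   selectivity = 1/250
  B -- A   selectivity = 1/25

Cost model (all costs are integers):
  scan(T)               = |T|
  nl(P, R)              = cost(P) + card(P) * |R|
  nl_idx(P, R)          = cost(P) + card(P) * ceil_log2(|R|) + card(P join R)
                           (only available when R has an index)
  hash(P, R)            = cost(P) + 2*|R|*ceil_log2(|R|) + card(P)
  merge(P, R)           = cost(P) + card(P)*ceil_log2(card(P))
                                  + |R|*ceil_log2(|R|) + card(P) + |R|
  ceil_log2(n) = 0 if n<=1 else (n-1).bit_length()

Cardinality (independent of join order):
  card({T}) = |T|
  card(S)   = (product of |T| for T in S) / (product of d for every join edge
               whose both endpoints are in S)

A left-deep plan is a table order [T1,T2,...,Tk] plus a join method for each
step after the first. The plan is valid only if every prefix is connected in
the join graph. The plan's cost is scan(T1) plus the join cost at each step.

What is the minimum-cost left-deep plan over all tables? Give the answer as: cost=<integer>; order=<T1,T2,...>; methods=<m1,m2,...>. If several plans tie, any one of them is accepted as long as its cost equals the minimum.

cost=7950; order=B,C,A; methods=hash,hash

Selinger DP (subsets sized 1..n):
  {C}: scan cost=250, card=250
  {B}: scan cost=250, card=250
  {A}: scan cost=200, card=200
  {BC}: card=250; try (C,hash)→4500, (B,hash)→4500, (C,merge)→4750, (B,merge)→4750, (C,nl)→62750, (B,nl)→62750; best=4500 via (C,hash)
  {AB}: card=2000; try (A,hash)→3700, (B,merge)→4250, (A,merge)→4300, (B,hash)→4400, (B,nl)→50200, (A,nl)→50250; best=3700 via (A,hash)
  {ABC}: card=2000; try (A,hash)→7950, (A,merge)→8550, (C,hash)→9700, (C,merge)→29950, (A,nl)→54500, (C,nl)→503700; best=7950 via (A,hash)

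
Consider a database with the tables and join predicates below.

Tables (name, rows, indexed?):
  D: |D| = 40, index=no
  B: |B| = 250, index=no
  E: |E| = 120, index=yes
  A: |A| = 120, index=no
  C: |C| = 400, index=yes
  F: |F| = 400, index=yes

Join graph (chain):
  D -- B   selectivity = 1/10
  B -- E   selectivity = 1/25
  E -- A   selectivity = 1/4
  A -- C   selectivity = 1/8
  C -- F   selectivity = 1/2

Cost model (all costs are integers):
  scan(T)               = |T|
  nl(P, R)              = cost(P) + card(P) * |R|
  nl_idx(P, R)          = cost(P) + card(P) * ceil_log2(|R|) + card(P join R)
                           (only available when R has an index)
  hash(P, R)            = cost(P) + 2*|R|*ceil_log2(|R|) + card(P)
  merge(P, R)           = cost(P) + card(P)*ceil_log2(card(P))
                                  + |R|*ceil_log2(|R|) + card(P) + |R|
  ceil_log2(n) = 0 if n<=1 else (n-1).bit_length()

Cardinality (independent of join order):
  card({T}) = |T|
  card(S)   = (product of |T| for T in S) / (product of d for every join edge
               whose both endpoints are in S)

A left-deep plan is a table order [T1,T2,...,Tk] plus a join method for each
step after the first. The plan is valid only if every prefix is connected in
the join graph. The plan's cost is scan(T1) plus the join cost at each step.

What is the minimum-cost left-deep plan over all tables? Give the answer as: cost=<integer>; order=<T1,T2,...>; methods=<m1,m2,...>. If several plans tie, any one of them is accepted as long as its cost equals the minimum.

Selinger DP (subsets sized 1..n):
  {D}: scan cost=40, card=40
  {B}: scan cost=250, card=250
  {E}: scan cost=120, card=120
  {A}: scan cost=120, card=120
  {C}: scan cost=400, card=400
  {F}: scan cost=400, card=400
  {BD}: card=1000; try (D,hash)→980, (B,merge)→2570, (D,merge)→2780, (B,hash)→4080, (B,nl)→10040, (D,nl)→10250; best=980 via (D,hash)
  {BE}: card=1200; try (E,hash)→2180, (E,nl_idx)→3200, (B,merge)→3330, (E,merge)→3460, (B,hash)→4240, (B,nl)→30120 …(+1); best=2180 via (E,hash)
  {AE}: card=3600; try (E,hash)→1920, (A,hash)→1920, (E,merge)→2040, (A,merge)→2040, (E,nl_idx)→4560, (E,nl)→14520 …(+1); best=1920 via (E,hash)
  {AC}: card=6000; try (A,hash)→2480, (C,merge)→5080, (A,merge)→5360, (C,nl_idx)→7200, (C,hash)→7440, (C,nl)→48120 …(+1); best=2480 via (A,hash)
  {CF}: card=80000; try (F,hash)→8000, (C,hash)→8000, (F,merge)→8400, (C,merge)→8400, (F,nl_idx)→84000, (C,nl_idx)→84000 …(+2); best=8000 via (F,hash)
  {BDE}: card=4800; try (E,hash)→3660, (D,hash)→3860, (E,nl_idx)→12780, (E,merge)→12940, (D,merge)→16860, (D,nl)→50180 …(+1); best=3660 via (E,hash)
  {ABE}: card=36000; try (A,hash)→5060, (B,hash)→9520, (A,merge)→17540, (B,merge)→50970, (A,nl)→146180, (B,nl)→901920; best=5060 via (A,hash)
  {ACE}: card=180000; try (E,hash)→10160, (C,hash)→12720, (C,merge)→52720, (E,merge)→87440, (C,nl_idx)→214320, (E,nl_idx)→224480 …(+2); best=10160 via (E,hash)
  {ACF}: card=1200000; try (F,hash)→15680, (A,hash)→89680, (F,merge)→90480, (F,nl_idx)→1256480, (A,merge)→1448960, (F,nl)→2402480 …(+1); best=15680 via (F,hash)
  {ABDE}: card=144000; try (A,hash)→10140, (D,hash)→41540, (A,merge)→71820, (A,nl)→579660, (D,merge)→617340, (D,nl)→1445060; best=10140 via (A,hash)
  {ABCE}: card=1800000; try (C,hash)→48260, (B,hash)→194160, (C,merge)→621060, (C,nl_idx)→2129060, (B,merge)→3432410, (C,nl)→14405060 …(+1); best=48260 via (C,hash)
  {ACEF}: card=36000000; try (F,hash)→197360, (E,hash)→1217360, (F,merge)→3434160, (E,merge)→26416640, (F,nl_idx)→37630160, (E,nl_idx)→44415680 …(+2); best=197360 via (F,hash)
  {ABCDE}: card=7200000; try (C,hash)→161340, (D,hash)→1848740, (C,merge)→2750140, (C,nl_idx)→8506140, (D,merge)→39648540, (C,nl)→57610140 …(+1); best=161340 via (C,hash)
  {ABCEF}: card=360000000; try (F,hash)→1855460, (B,hash)→36201360, (F,merge)→39652260, (F,nl_idx)→376248260, (F,nl)→720048260, (B,merge)→972199610 …(+1); best=1855460 via (F,hash)
  {ABCDEF}: card=1440000000; try (F,hash)→7368540, (F,merge)→172965340, (D,hash)→361855940, (F,nl_idx)→1504961340, (F,nl)→2880161340, (D,merge)→10801855740 …(+1); best=7368540 via (F,hash)

cost=7368540; order=B,D,E,A,C,F; methods=hash,hash,hash,hash,hash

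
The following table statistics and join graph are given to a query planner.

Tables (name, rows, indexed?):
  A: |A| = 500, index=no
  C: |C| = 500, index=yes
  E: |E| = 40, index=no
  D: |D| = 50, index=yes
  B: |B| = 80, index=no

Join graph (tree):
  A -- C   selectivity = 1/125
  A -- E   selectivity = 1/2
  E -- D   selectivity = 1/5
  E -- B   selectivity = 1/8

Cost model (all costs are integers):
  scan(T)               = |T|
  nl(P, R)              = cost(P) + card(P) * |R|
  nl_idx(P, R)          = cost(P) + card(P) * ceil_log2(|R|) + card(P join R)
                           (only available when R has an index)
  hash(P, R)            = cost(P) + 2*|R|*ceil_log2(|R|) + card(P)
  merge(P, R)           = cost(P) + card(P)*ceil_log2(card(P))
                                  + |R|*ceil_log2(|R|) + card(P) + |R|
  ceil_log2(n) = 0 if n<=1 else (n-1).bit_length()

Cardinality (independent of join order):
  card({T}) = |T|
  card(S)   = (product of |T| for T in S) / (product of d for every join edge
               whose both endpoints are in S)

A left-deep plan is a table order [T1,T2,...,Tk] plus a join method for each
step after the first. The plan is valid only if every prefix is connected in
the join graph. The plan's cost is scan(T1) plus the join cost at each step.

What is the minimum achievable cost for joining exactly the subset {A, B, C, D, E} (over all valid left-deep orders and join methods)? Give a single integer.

Selinger DP over subsets of {A,B,C,D,E}:
  {A}: scan cost=500, card=500
  {C}: scan cost=500, card=500
  {E}: scan cost=40, card=40
  {D}: scan cost=50, card=50
  {B}: scan cost=80, card=80
  {AC}: card=2000; try (C,nl_idx)→7000, (C,hash)→10000, (A,hash)→10000, (C,merge)→10500, (A,merge)→10500, (C,nl)→250500 …(+1); best=7000 via (C,nl_idx)
  {AE}: card=10000; try (E,hash)→1480, (A,merge)→5320, (E,merge)→5780, (A,hash)→9080, (A,nl)→20040, (E,nl)→20500; best=1480 via (E,hash)
  {DE}: card=400; try (E,hash)→580, (D,merge)→670, (E,merge)→680, (D,hash)→680, (D,nl_idx)→680, (D,nl)→2040 …(+1); best=580 via (E,hash)
  {BE}: card=400; try (E,hash)→640, (B,merge)→960, (E,merge)→1000, (B,hash)→1200, (B,nl)→3240, (E,nl)→3280; best=640 via (E,hash)
  {ACE}: card=40000; try (E,hash)→9480, (C,hash)→20480, (E,merge)→31280, (E,nl)→87000, (C,nl_idx)→131480, (C,merge)→156480 …(+1); best=9480 via (E,hash)
  {ADE}: card=100000; try (A,merge)→9580, (A,hash)→9980, (D,hash)→12080, (D,merge)→151830, (D,nl_idx)→161480, (A,nl)→200580 …(+1); best=9580 via (A,merge)
  {ABE}: card=100000; try (A,merge)→9640, (A,hash)→10040, (B,hash)→12600, (B,merge)→152120, (A,nl)→200640, (B,nl)→801480; best=9640 via (A,merge)
  {BDE}: card=4000; try (D,hash)→1640, (B,hash)→2100, (D,merge)→4990, (B,merge)→5220, (D,nl_idx)→7040, (D,nl)→20640 …(+1); best=1640 via (D,hash)
  {ACDE}: card=400000; try (D,hash)→50080, (C,hash)→118580, (D,nl_idx)→649480, (D,merge)→689830, (C,nl_idx)→1309580, (C,merge)→1814580 …(+2); best=50080 via (D,hash)
  {ABCE}: card=400000; try (B,hash)→50600, (C,hash)→118640, (B,merge)→690120, (C,nl_idx)→1309640, (C,merge)→1814640, (B,nl)→3209480 …(+1); best=50600 via (B,hash)
  {ABDE}: card=1000000; try (A,hash)→14640, (A,merge)→58640, (D,hash)→110240, (B,hash)→110700, (D,nl_idx)→1609640, (D,merge)→1809990 …(+4); best=14640 via (A,hash)
  {ABCDE}: card=4000000; try (D,hash)→451200, (B,hash)→451200, (C,hash)→1023640, (D,nl_idx)→6450600, (B,merge)→8050720, (D,merge)→8050950 …(+5); best=451200 via (D,hash)

451200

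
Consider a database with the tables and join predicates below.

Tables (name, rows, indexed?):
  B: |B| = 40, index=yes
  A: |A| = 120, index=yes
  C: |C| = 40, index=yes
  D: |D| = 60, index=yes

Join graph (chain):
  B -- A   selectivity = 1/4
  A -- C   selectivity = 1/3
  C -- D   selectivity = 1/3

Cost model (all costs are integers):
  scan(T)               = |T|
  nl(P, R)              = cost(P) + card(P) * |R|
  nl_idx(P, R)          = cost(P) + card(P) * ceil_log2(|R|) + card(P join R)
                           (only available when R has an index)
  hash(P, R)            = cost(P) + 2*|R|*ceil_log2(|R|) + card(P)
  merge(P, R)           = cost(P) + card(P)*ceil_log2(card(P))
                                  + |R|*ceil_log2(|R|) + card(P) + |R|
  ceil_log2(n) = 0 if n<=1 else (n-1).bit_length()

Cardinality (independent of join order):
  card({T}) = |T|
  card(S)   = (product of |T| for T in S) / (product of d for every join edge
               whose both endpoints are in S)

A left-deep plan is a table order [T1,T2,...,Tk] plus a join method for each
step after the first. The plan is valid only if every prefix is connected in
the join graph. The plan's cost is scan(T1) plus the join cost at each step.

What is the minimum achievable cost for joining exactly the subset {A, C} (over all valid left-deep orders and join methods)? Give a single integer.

720

Selinger DP over subsets of {A,C}:
  {A}: scan cost=120, card=120
  {C}: scan cost=40, card=40
  {AC}: card=1600; try (C,hash)→720, (A,merge)→1280, (C,merge)→1360, (A,hash)→1760, (A,nl_idx)→1920, (C,nl_idx)→2440 …(+2); best=720 via (C,hash)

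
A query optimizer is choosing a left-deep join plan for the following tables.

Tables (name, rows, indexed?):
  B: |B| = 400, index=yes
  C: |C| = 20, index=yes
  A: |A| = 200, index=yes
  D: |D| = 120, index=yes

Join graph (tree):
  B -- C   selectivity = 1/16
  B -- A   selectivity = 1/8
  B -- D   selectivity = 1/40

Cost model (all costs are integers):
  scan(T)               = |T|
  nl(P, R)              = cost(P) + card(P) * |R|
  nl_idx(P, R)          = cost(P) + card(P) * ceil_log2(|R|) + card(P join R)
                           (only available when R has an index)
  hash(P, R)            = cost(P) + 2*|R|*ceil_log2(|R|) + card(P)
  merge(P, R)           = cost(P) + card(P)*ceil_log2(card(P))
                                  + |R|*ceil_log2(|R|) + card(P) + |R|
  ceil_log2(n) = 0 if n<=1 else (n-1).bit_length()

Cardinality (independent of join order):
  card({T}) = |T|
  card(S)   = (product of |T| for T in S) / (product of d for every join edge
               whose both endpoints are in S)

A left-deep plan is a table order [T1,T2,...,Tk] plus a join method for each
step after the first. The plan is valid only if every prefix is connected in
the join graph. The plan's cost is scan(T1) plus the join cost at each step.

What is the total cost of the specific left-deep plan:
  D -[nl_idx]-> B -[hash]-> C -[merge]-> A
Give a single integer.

step 1: scan D: cost=120, card=120
step 2: join B via nl_idx
    card(P join B) = 120*400/(40) = 1200
    cost = 120 + 120*9 + 1200 = 2400
step 3: join C via hash
    card(P join C) = 1200*20/(16) = 1500
    cost = 2400 + 2*20*5 + 1200 = 3800
step 4: join A via merge
    card(P join A) = 1500*200/(8) = 37500
    cost = 3800 + 1500*11 + 200*8 + 1500 + 200 = 23600

23600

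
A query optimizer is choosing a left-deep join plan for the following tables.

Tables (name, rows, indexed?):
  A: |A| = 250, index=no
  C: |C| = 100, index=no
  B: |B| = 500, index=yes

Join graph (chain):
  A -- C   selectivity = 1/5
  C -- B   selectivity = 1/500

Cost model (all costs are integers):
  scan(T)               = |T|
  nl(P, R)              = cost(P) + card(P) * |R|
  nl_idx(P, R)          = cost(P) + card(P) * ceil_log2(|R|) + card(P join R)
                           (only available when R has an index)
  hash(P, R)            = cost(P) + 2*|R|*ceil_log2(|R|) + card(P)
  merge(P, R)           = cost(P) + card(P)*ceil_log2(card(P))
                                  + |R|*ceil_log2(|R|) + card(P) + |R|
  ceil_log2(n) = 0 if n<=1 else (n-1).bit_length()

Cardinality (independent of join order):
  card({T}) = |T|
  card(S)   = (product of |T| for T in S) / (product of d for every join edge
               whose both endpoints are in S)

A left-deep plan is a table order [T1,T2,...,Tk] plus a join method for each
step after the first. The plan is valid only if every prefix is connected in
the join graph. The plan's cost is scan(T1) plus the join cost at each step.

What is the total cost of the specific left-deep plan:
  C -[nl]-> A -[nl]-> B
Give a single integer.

2525100

step 1: scan C: cost=100, card=100
step 2: join A via nl
    card(P join A) = 100*250/(5) = 5000
    cost = 100 + 100*250 = 25100
step 3: join B via nl
    card(P join B) = 5000*500/(500) = 5000
    cost = 25100 + 5000*500 = 2525100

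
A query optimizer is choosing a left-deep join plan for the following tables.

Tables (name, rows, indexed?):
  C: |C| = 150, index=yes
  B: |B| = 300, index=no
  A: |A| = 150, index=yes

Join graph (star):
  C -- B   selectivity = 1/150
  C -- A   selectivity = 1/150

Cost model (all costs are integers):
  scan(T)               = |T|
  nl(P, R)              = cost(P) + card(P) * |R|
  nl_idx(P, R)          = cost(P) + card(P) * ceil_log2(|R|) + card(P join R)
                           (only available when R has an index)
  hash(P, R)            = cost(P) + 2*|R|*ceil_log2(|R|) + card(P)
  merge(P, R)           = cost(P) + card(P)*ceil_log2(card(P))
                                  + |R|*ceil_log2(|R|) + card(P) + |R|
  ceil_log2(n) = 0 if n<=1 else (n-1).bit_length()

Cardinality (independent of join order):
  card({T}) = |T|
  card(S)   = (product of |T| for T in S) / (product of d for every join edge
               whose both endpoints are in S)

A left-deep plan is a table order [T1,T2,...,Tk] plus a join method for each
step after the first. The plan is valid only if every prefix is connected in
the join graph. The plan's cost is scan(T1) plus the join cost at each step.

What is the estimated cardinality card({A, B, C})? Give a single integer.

300

Tables in S: A(150), B(300), C(150)
Edges inside S: C-B(d=150), C-A(d=150)
numerator = 150 * 300 * 150 = 6750000
denominator = 150 * 150 = 22500
card(S) = 6750000 / 22500 = 300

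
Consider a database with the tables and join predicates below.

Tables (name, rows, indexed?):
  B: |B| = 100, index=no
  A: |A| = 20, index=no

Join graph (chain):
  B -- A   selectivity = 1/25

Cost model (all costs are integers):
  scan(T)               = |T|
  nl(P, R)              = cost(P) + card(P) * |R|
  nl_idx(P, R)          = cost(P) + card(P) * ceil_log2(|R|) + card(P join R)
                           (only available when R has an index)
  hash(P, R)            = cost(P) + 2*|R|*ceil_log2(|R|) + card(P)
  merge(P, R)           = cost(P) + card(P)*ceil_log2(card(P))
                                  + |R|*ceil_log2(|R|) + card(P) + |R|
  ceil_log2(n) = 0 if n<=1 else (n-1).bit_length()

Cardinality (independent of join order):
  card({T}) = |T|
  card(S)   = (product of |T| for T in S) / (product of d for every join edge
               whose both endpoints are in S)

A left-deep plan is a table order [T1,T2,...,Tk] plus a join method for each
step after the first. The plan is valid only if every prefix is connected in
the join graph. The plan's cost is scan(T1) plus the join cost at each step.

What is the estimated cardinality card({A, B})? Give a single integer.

80

Tables in S: A(20), B(100)
Edges inside S: B-A(d=25)
numerator = 20 * 100 = 2000
denominator = 25 = 25
card(S) = 2000 / 25 = 80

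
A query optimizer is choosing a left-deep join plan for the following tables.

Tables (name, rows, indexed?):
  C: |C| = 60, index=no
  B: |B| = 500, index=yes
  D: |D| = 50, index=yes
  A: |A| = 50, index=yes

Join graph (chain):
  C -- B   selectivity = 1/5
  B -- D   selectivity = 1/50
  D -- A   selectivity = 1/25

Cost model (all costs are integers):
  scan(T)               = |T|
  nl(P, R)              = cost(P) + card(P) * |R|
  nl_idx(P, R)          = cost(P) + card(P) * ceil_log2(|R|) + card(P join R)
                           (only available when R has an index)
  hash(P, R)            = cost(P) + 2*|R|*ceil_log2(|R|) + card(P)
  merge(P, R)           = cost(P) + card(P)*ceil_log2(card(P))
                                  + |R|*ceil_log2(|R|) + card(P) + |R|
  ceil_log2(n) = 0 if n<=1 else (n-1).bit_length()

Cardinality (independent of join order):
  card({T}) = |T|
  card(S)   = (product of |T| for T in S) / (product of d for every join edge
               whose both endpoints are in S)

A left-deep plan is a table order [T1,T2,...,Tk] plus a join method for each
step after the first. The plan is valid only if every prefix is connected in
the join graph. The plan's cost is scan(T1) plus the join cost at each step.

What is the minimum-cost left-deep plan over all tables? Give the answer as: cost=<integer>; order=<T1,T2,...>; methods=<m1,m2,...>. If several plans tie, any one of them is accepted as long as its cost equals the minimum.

Selinger DP (subsets sized 1..n):
  {C}: scan cost=60, card=60
  {B}: scan cost=500, card=500
  {D}: scan cost=50, card=50
  {A}: scan cost=50, card=50
  {BC}: card=6000; try (C,hash)→1720, (B,merge)→5480, (C,merge)→5920, (B,nl_idx)→6600, (B,hash)→9120, (B,nl)→30060 …(+1); best=1720 via (C,hash)
  {BD}: card=500; try (B,nl_idx)→1000, (D,hash)→1600, (D,nl_idx)→4000, (B,merge)→5400, (D,merge)→5850, (B,hash)→9100 …(+2); best=1000 via (B,nl_idx)
  {AD}: card=100; try (D,nl_idx)→450, (A,nl_idx)→450, (D,hash)→700, (A,hash)→700, (D,merge)→750, (A,merge)→750 …(+2); best=450 via (D,nl_idx)
  {BCD}: card=6000; try (C,hash)→2220, (C,merge)→6420, (D,hash)→8320, (C,nl)→31000, (D,nl_idx)→43720, (D,merge)→86070 …(+1); best=2220 via (C,hash)
  {ABD}: card=1000; try (A,hash)→2100, (B,nl_idx)→2350, (A,nl_idx)→5000, (B,merge)→6250, (A,merge)→6350, (B,hash)→9550 …(+2); best=2100 via (A,hash)
  {ABCD}: card=12000; try (C,hash)→3820, (A,hash)→8820, (C,merge)→13520, (A,nl_idx)→50220, (C,nl)→62100, (A,merge)→86570 …(+1); best=3820 via (C,hash)

cost=3820; order=D,B,A,C; methods=nl_idx,hash,hash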